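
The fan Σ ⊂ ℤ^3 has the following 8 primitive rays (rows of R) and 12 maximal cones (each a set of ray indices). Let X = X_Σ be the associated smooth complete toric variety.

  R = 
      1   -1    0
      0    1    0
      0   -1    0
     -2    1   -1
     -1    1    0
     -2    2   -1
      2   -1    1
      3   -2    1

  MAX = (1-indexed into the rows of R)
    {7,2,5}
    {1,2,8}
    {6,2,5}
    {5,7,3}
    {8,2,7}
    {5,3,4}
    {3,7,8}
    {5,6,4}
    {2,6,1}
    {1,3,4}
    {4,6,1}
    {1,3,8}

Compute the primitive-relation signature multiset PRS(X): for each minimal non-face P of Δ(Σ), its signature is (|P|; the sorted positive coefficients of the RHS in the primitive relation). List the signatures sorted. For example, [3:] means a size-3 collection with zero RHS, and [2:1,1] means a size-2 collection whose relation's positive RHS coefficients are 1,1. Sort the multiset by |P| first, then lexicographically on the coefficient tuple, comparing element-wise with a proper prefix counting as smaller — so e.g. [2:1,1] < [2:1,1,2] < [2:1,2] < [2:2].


Σ has 10 primitive collections:

  {1,5}:  v_{1} + v_{5} = 0 — sig = [2:]
  {2,3}:  v_{2} + v_{3} = 0 — sig = [2:]
  {4,7}:  v_{4} + v_{7} = 0 — sig = [2:]
  {1,7}:  v_{1} + v_{7} = v_{8} — sig = [2:1]
  {2,4}:  v_{2} + v_{4} = v_{6} — sig = [2:1]
  {3,6}:  v_{3} + v_{6} = v_{4} — sig = [2:1]
  {4,8}:  v_{4} + v_{8} = v_{1} — sig = [2:1]
  {5,8}:  v_{5} + v_{8} = v_{7} — sig = [2:1]
  {6,7}:  v_{6} + v_{7} = v_{2} — sig = [2:1]
  {6,8}:  v_{6} + v_{8} = v_{1} + v_{2} — sig = [2:1,1]

Hence PRS(X_Σ) =
    [2:]
    [2:]
    [2:]
    [2:1]
    [2:1]
    [2:1]
    [2:1]
    [2:1]
    [2:1]
    [2:1,1]


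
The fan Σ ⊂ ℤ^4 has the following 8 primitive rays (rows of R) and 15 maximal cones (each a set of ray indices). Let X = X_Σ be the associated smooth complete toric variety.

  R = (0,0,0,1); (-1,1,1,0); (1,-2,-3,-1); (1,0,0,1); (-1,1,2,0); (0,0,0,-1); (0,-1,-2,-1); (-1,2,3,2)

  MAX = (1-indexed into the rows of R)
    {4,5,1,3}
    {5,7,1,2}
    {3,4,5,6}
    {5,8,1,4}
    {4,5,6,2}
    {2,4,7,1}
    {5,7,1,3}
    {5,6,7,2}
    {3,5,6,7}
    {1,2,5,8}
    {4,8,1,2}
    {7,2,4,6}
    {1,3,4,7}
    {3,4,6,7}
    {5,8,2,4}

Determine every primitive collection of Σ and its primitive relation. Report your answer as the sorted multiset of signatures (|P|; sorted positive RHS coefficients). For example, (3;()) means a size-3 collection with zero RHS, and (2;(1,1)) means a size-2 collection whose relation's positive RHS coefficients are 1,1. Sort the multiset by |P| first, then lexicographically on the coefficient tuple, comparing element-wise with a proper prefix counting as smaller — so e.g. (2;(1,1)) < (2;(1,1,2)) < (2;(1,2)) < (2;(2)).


The 7 primitive collections of Σ (r=8, n=4):

  {1,6}:  v_{1} + v_{6} = 0  ⇒ sig = (2;())
  {2,3}:  v_{2} + v_{3} = v_{7}  ⇒ sig = (2;(1))
  {3,8}:  v_{3} + v_{8} = v_{1}  ⇒ sig = (2;(1))
  {7,8}:  v_{7} + v_{8} = v_{1} + v_{2}  ⇒ sig = (2;(1,1))
  {6,8}:  v_{6} + v_{8} = v_{2} + v_{4} + v_{5}  ⇒ sig = (2;(1,1,1))
  {4,5,7}:  v_{4} + v_{5} + v_{7} = 0  ⇒ sig = (3;())
  {1,2,4,5}:  v_{1} + v_{2} + v_{4} + v_{5} = v_{8}  ⇒ sig = (4;(1))

Hence PRS(X_Σ) =
{ (2;()),  (2;(1)) ×2,  (2;(1,1)),  (2;(1,1,1)),  (3;()),  (4;(1)) }


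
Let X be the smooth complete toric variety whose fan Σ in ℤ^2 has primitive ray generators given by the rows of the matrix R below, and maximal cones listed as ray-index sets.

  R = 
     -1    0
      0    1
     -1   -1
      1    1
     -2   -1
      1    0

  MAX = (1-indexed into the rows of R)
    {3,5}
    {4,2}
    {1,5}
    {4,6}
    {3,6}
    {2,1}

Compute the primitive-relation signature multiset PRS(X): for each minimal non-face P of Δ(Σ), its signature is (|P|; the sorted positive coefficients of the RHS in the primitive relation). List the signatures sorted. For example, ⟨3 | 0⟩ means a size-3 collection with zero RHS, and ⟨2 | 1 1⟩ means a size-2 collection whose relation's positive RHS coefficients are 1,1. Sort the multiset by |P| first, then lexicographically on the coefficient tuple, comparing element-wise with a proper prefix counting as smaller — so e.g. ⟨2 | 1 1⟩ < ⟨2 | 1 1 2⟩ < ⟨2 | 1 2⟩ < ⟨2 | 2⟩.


9 minimal non-faces of Δ(Σ) (on 6 rays):

  • {1,6}:  v_{1} + v_{6} = 0  ⟹  sig = ⟨2 | 0⟩
  • {3,4}:  v_{3} + v_{4} = 0  ⟹  sig = ⟨2 | 0⟩
  • {1,3}:  v_{1} + v_{3} = v_{5}  ⟹  sig = ⟨2 | 1⟩
  • {1,4}:  v_{1} + v_{4} = v_{2}  ⟹  sig = ⟨2 | 1⟩
  • {2,3}:  v_{2} + v_{3} = v_{1}  ⟹  sig = ⟨2 | 1⟩
  • {2,6}:  v_{2} + v_{6} = v_{4}  ⟹  sig = ⟨2 | 1⟩
  • {4,5}:  v_{4} + v_{5} = v_{1}  ⟹  sig = ⟨2 | 1⟩
  • {5,6}:  v_{5} + v_{6} = v_{3}  ⟹  sig = ⟨2 | 1⟩
  • {2,5}:  v_{2} + v_{5} = 2·v_{1}  ⟹  sig = ⟨2 | 2⟩

Sorted signature multiset PRS(X):
    ⟨2 | 0⟩
    ⟨2 | 0⟩
    ⟨2 | 1⟩
    ⟨2 | 1⟩
    ⟨2 | 1⟩
    ⟨2 | 1⟩
    ⟨2 | 1⟩
    ⟨2 | 1⟩
    ⟨2 | 2⟩


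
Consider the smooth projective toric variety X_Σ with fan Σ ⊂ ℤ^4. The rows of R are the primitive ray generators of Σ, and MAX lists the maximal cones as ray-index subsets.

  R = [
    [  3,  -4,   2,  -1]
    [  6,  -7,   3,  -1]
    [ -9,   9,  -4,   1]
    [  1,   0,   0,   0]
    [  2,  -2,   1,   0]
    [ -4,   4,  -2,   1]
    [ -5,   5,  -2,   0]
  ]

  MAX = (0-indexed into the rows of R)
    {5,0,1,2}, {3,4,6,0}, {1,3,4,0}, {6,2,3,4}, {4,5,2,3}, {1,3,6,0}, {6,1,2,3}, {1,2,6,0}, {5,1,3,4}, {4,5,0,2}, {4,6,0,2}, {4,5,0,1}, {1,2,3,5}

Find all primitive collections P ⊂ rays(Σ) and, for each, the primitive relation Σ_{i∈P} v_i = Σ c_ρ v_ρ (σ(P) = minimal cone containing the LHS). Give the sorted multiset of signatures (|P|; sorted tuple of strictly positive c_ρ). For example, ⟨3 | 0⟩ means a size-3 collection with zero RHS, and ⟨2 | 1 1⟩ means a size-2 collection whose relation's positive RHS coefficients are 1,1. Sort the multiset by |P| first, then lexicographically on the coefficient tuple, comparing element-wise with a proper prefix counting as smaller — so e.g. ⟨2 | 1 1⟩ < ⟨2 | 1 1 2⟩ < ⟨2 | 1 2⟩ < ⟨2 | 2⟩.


5 collections generate NE(X_Σ); each relation:

  {5,6}:  v_{5} + v_{6} = v_{2}  →  sig = ⟨2 | 1⟩
  {0,3,5}:  v_{0} + v_{3} + v_{5} = 0  →  sig = ⟨3 | 0⟩
  {0,2,3}:  v_{0} + v_{2} + v_{3} = v_{6}  →  sig = ⟨3 | 1⟩
  {1,4,6}:  v_{1} + v_{4} + v_{6} = v_{0}  →  sig = ⟨3 | 1⟩
  {1,2,4}:  v_{1} + v_{2} + v_{4} = v_{0} + v_{5}  →  sig = ⟨3 | 1 1⟩

so the primitive-relation signature multiset is
[⟨2 | 1⟩, ⟨3 | 0⟩, ⟨3 | 1⟩, ⟨3 | 1⟩, ⟨3 | 1 1⟩]


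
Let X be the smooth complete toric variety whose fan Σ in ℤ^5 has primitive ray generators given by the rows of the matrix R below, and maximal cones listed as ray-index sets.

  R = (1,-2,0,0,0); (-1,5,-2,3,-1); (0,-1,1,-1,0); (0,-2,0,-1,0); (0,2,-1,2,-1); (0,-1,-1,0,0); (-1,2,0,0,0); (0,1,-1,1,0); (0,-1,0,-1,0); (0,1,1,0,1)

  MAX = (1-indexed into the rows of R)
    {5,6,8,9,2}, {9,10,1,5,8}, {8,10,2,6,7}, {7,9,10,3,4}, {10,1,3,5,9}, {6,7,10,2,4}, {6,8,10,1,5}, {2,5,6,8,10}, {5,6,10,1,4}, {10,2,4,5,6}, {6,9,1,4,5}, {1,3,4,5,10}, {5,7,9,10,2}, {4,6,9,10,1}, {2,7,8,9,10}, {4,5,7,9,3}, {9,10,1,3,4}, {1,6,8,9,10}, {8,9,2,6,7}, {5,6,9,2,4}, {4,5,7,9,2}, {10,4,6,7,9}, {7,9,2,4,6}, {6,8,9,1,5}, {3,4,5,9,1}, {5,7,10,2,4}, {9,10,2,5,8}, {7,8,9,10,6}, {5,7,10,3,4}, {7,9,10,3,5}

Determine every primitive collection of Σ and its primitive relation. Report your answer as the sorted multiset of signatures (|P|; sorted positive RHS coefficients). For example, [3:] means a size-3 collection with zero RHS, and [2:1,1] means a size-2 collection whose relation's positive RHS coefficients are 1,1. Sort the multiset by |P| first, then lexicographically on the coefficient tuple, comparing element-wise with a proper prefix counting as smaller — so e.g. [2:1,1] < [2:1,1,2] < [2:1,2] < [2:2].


12 collections generate NE(X_Σ); each relation:

  P={1,7}:  v_{1} + v_{7} = 0 ; sig = [2:]
  P={3,8}:  v_{3} + v_{8} = 0 ; sig = [2:]
  P={3,6}:  v_{3} + v_{6} = v_{4} ; sig = [2:1]
  P={4,8}:  v_{4} + v_{8} = v_{6} ; sig = [2:1]
  P={1,2}:  v_{1} + v_{2} = v_{5} + v_{8} ; sig = [2:1,1]
  P={2,3}:  v_{2} + v_{3} = v_{5} + v_{7} ; sig = [2:1,1]
  P={5,7,8}:  v_{5} + v_{7} + v_{8} = v_{2} ; sig = [3:1]
  P={5,6,7}:  v_{5} + v_{6} + v_{7} = v_{2} + v_{4} ; sig = [3:1,1]
  P={4,5,9,10}:  v_{4} + v_{5} + v_{9} + v_{10} = 0 ; sig = [4:]
  P={5,6,9,10}:  v_{5} + v_{6} + v_{9} + v_{10} = v_{8} ; sig = [4:1]
  P={2,4,9,10}:  v_{2} + v_{4} + v_{9} + v_{10} = v_{7} + v_{8} ; sig = [4:1,1]
  P={2,6,9,10}:  v_{2} + v_{6} + v_{9} + v_{10} = v_{7} + 2·v_{8} ; sig = [4:1,2]

Sorted signature multiset PRS(X):
    [2:]
    [2:]
    [2:1]
    [2:1]
    [2:1,1]
    [2:1,1]
    [3:1]
    [3:1,1]
    [4:]
    [4:1]
    [4:1,1]
    [4:1,2]


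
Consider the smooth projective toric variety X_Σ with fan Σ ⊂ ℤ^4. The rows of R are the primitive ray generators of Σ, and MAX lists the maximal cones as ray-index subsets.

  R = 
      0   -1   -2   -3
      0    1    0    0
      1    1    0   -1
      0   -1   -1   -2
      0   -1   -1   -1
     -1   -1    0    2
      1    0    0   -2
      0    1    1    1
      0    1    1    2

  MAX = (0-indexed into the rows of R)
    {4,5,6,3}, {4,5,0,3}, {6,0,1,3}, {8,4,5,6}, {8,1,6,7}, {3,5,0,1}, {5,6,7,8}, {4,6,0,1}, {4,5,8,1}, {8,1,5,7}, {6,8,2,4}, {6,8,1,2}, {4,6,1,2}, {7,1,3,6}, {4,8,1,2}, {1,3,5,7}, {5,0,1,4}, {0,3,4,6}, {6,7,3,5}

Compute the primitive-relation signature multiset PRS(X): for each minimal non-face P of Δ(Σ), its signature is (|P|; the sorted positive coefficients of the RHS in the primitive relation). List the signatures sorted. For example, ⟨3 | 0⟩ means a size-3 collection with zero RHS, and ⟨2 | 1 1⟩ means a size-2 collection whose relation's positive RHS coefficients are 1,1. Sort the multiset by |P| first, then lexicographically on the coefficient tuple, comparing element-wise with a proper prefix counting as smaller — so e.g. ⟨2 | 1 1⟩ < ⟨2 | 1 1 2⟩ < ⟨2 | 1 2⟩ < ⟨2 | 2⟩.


Primitive collections (12):

  P = {3,8}:  v_{3} + v_{8} = 0  ⟹  sig = ⟨2 | 0⟩
  P = {4,7}:  v_{4} + v_{7} = 0  ⟹  sig = ⟨2 | 0⟩
  P = {0,7}:  v_{0} + v_{7} = v_{1} + v_{3}  ⟹  sig = ⟨2 | 1 1⟩
  P = {0,8}:  v_{0} + v_{8} = v_{1} + v_{4}  ⟹  sig = ⟨2 | 1 1⟩
  P = {2,5}:  v_{2} + v_{5} = v_{4} + v_{8}  ⟹  sig = ⟨2 | 1 1⟩
  P = {2,3}:  v_{2} + v_{3} = v_{1} + v_{4} + v_{6}  ⟹  sig = ⟨2 | 1 1 1⟩
  P = {2,7}:  v_{2} + v_{7} = v_{1} + v_{6} + v_{8}  ⟹  sig = ⟨2 | 1 1 1⟩
  P = {0,2}:  v_{0} + v_{2} = 2·v_{1} + 2·v_{4} + v_{6}  ⟹  sig = ⟨2 | 1 2 2⟩
  P = {1,5,6}:  v_{1} + v_{5} + v_{6} = 0  ⟹  sig = ⟨3 | 0⟩
  P = {1,3,4}:  v_{1} + v_{3} + v_{4} = v_{0}  ⟹  sig = ⟨3 | 1⟩
  P = {0,5,6}:  v_{0} + v_{5} + v_{6} = v_{3} + v_{4}  ⟹  sig = ⟨3 | 1 1⟩
  P = {1,4,6,8}:  v_{1} + v_{4} + v_{6} + v_{8} = v_{2}  ⟹  sig = ⟨4 | 1⟩

Sorted signature multiset PRS(X):
    |P|=2: 8 collections, coeffs (), (), (1,1), (1,1), (1,1), (1,1,1), (1,1,1), (1,2,2)
    |P|=3: 3 collections, coeffs (), (1), (1,1)
    |P|=4: 1 collection, coeffs (1)


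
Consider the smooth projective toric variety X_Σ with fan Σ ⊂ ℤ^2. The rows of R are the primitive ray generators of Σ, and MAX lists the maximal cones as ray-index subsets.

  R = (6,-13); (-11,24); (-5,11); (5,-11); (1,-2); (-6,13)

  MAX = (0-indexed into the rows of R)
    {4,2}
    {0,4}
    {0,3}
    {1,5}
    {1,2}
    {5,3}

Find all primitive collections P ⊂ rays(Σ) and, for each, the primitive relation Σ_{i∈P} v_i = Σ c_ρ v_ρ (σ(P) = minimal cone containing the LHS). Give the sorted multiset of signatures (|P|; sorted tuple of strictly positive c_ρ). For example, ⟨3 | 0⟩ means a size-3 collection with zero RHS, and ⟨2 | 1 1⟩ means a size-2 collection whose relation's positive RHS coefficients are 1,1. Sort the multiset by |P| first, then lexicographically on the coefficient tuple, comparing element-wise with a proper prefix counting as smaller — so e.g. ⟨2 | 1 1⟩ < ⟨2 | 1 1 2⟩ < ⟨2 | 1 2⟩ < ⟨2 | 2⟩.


The 9 primitive collections of Σ (r=6, n=2):

  • {0,5}:  v_{0} + v_{5} = 0  ⟹  sig = ⟨2 | 0⟩
  • {2,3}:  v_{2} + v_{3} = 0  ⟹  sig = ⟨2 | 0⟩
  • {0,1}:  v_{0} + v_{1} = v_{2}  ⟹  sig = ⟨2 | 1⟩
  • {0,2}:  v_{0} + v_{2} = v_{4}  ⟹  sig = ⟨2 | 1⟩
  • {1,3}:  v_{1} + v_{3} = v_{5}  ⟹  sig = ⟨2 | 1⟩
  • {2,5}:  v_{2} + v_{5} = v_{1}  ⟹  sig = ⟨2 | 1⟩
  • {3,4}:  v_{3} + v_{4} = v_{0}  ⟹  sig = ⟨2 | 1⟩
  • {4,5}:  v_{4} + v_{5} = v_{2}  ⟹  sig = ⟨2 | 1⟩
  • {1,4}:  v_{1} + v_{4} = 2·v_{2}  ⟹  sig = ⟨2 | 2⟩

Signatures (|P|; sorted positive RHS coefficients), sorted:
    |P|=2: 9 collections, coeffs (), (), (1), (1), (1), (1), (1), (1), (2)


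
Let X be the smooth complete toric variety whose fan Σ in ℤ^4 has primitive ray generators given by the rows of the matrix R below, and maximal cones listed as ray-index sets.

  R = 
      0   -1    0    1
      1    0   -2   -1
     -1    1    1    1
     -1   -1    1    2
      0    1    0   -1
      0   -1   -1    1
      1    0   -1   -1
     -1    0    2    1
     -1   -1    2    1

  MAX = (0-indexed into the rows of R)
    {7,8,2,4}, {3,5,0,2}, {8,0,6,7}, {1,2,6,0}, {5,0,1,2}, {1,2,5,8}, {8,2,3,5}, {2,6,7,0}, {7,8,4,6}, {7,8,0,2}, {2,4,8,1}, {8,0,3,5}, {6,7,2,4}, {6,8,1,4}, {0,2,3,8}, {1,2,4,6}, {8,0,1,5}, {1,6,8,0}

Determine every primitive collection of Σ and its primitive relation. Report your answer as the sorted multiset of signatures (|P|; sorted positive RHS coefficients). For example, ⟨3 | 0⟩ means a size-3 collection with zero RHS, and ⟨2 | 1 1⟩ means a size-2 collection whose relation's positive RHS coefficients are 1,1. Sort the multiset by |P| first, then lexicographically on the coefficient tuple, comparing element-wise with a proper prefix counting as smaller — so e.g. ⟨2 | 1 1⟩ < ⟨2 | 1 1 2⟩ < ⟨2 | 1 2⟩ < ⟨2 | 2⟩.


Σ has 12 primitive collections:

  • {0,4}:  v_{0} + v_{4} = 0 — sig = ⟨2 | 0⟩
  • {1,7}:  v_{1} + v_{7} = 0 — sig = ⟨2 | 0⟩
  • {1,3}:  v_{1} + v_{3} = v_{5} — sig = ⟨2 | 1⟩
  • {3,6}:  v_{3} + v_{6} = v_{0} — sig = ⟨2 | 1⟩
  • {5,7}:  v_{5} + v_{7} = v_{3} — sig = ⟨2 | 1⟩
  • {5,6}:  v_{5} + v_{6} = v_{0} + v_{1} — sig = ⟨2 | 1 1⟩
  • {3,4}:  v_{3} + v_{4} = v_{1} + v_{2} + v_{8} — sig = ⟨2 | 1 1 1⟩
  • {3,7}:  v_{3} + v_{7} = v_{0} + v_{2} + v_{8} — sig = ⟨2 | 1 1 1⟩
  • {4,5}:  v_{4} + v_{5} = 2·v_{1} + v_{2} + v_{8} — sig = ⟨2 | 1 1 2⟩
  • {2,6,8}:  v_{2} + v_{6} + v_{8} = v_{7} — sig = ⟨3 | 1⟩
  • {0,1,2,8}:  v_{0} + v_{1} + v_{2} + v_{8} = v_{3} — sig = ⟨4 | 1⟩
  • {0,2,5,8}:  v_{0} + v_{2} + v_{5} + v_{8} = 2·v_{3} — sig = ⟨4 | 2⟩

Signatures (|P|; sorted positive RHS coefficients), sorted:
    |P|=2: 9 collections, coeffs (), (), (1), (1), (1), (1,1), (1,1,1), (1,1,1), (1,1,2)
    |P|=3: 1 collection, coeffs (1)
    |P|=4: 2 collections, coeffs (1), (2)


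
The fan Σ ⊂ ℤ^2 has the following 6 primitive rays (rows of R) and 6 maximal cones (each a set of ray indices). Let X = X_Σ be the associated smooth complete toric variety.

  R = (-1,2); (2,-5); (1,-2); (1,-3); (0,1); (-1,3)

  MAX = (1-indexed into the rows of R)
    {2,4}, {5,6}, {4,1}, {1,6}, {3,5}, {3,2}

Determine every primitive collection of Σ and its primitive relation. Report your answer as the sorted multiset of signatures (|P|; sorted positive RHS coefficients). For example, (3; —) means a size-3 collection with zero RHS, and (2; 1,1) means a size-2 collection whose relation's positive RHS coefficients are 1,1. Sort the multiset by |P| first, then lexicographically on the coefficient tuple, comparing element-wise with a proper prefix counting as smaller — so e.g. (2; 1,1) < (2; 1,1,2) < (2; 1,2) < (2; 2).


Σ has 9 primitive collections:

  {1,3}:  v_{1} + v_{3} = 0  →  sig = (2; —)
  {4,6}:  v_{4} + v_{6} = 0  →  sig = (2; —)
  {1,2}:  v_{1} + v_{2} = v_{4}  →  sig = (2; 1)
  {1,5}:  v_{1} + v_{5} = v_{6}  →  sig = (2; 1)
  {2,6}:  v_{2} + v_{6} = v_{3}  →  sig = (2; 1)
  {3,4}:  v_{3} + v_{4} = v_{2}  →  sig = (2; 1)
  {3,6}:  v_{3} + v_{6} = v_{5}  →  sig = (2; 1)
  {4,5}:  v_{4} + v_{5} = v_{3}  →  sig = (2; 1)
  {2,5}:  v_{2} + v_{5} = 2·v_{3}  →  sig = (2; 2)

Sorted signature multiset PRS(X):
[(2; —), (2; —), (2; 1), (2; 1), (2; 1), (2; 1), (2; 1), (2; 1), (2; 2)]


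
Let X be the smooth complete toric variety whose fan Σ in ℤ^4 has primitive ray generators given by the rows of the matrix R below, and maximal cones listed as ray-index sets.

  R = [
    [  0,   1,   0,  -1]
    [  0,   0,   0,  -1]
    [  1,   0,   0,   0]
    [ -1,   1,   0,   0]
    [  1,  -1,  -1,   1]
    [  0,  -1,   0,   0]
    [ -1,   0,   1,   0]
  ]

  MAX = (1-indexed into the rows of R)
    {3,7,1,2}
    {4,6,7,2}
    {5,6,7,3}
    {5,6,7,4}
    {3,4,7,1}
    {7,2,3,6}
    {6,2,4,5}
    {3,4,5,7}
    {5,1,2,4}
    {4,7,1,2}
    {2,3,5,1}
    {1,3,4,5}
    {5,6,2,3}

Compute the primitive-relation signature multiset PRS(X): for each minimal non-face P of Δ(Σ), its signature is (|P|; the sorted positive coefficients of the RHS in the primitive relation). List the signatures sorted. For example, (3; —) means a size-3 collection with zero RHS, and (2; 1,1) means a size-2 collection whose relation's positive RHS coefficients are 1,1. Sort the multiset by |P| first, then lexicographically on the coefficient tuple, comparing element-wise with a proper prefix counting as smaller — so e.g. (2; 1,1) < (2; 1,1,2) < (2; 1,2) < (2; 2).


The 5 primitive collections of Σ (r=7, n=4):

  • {1,6}:  v_{1} + v_{6} = v_{2} ; sig = (2; 1)
  • {1,5,7}:  v_{1} + v_{5} + v_{7} = 0 ; sig = (3; —)
  • {3,4,6}:  v_{3} + v_{4} + v_{6} = 0 ; sig = (3; —)
  • {2,3,4}:  v_{2} + v_{3} + v_{4} = v_{1} ; sig = (3; 1)
  • {2,5,7}:  v_{2} + v_{5} + v_{7} = v_{6} ; sig = (3; 1)

so the primitive-relation signature multiset is
    (2; 1)
    (3; —)
    (3; —)
    (3; 1)
    (3; 1)


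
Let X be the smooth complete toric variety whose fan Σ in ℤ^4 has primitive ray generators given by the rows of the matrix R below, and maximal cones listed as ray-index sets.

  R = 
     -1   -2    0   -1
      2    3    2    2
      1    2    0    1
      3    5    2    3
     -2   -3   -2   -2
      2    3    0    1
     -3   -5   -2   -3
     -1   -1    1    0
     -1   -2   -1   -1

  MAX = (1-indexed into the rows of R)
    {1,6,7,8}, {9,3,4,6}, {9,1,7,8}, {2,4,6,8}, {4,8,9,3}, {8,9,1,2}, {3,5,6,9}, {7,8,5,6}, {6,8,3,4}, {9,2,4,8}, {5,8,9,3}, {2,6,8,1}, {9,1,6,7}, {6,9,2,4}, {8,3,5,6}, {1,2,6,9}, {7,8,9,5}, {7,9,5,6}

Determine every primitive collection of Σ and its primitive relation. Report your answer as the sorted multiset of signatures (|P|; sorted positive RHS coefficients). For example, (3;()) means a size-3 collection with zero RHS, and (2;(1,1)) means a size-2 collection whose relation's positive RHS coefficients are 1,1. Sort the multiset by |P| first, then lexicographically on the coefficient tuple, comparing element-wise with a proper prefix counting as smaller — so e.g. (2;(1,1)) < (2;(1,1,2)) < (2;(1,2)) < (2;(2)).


Σ has 10 primitive collections:

  {1,3}:  v_{1} + v_{3} = 0  so sig = (2;())
  {2,5}:  v_{2} + v_{5} = 0  so sig = (2;())
  {4,7}:  v_{4} + v_{7} = 0  so sig = (2;())
  {1,4}:  v_{1} + v_{4} = v_{2}  so sig = (2;(1))
  {1,5}:  v_{1} + v_{5} = v_{7}  so sig = (2;(1))
  {2,3}:  v_{2} + v_{3} = v_{4}  so sig = (2;(1))
  {2,7}:  v_{2} + v_{7} = v_{1}  so sig = (2;(1))
  {3,7}:  v_{3} + v_{7} = v_{5}  so sig = (2;(1))
  {4,5}:  v_{4} + v_{5} = v_{3}  so sig = (2;(1))
  {6,8,9}:  v_{6} + v_{8} + v_{9} = 0  so sig = (3;())

so the primitive-relation signature multiset is
    (2;())
    (2;())
    (2;())
    (2;(1))
    (2;(1))
    (2;(1))
    (2;(1))
    (2;(1))
    (2;(1))
    (3;())


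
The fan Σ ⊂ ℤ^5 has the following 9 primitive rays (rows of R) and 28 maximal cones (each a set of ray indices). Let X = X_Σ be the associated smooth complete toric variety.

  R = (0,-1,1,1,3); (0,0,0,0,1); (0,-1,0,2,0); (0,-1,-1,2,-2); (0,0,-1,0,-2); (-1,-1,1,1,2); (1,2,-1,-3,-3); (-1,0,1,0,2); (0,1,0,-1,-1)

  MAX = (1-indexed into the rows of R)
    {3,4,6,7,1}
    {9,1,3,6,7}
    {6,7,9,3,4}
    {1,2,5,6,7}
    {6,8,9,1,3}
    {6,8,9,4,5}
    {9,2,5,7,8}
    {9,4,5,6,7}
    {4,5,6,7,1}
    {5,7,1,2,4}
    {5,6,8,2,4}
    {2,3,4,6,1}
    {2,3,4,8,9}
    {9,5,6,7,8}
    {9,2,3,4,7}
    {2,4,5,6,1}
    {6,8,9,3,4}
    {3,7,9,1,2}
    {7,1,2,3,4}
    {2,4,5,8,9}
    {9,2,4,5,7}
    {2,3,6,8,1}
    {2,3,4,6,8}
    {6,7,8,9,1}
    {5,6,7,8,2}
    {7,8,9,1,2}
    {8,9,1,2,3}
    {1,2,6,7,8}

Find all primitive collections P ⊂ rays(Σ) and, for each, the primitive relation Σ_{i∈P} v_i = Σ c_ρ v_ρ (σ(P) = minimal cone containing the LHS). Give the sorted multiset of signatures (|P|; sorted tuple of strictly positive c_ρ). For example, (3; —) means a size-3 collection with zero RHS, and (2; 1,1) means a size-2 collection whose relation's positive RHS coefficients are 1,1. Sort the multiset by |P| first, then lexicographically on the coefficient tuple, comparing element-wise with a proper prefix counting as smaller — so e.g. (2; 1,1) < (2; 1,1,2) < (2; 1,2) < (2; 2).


|primitive collections| = 10. Relations:

  {3,5}:  v_{3} + v_{5} = v_{4} ; sig = (2; 1)
  {1,5,9}:  v_{1} + v_{5} + v_{9} = 0 ; sig = (3; —)
  {1,4,9}:  v_{1} + v_{4} + v_{9} = v_{3} ; sig = (3; 1)
  {2,6,9}:  v_{2} + v_{6} + v_{9} = v_{8} ; sig = (3; 1)
  {3,7,8}:  v_{3} + v_{7} + v_{8} = v_{9} ; sig = (3; 1)
  {1,5,8}:  v_{1} + v_{5} + v_{8} = v_{2} + v_{6} ; sig = (3; 1,1)
  {4,7,8}:  v_{4} + v_{7} + v_{8} = v_{5} + v_{9} ; sig = (3; 1,1)
  {1,4,8}:  v_{1} + v_{4} + v_{8} = v_{2} + v_{3} + v_{6} ; sig = (3; 1,1,1)
  {2,3,6,7}:  v_{2} + v_{3} + v_{6} + v_{7} = 0 ; sig = (4; —)
  {2,4,6,7}:  v_{2} + v_{4} + v_{6} + v_{7} = v_{5} ; sig = (4; 1)

Hence PRS(X_Σ) =
{ (2; 1),  (3; —),  (3; 1) ×3,  (3; 1,1) ×2,  (3; 1,1,1),  (4; —),  (4; 1) }


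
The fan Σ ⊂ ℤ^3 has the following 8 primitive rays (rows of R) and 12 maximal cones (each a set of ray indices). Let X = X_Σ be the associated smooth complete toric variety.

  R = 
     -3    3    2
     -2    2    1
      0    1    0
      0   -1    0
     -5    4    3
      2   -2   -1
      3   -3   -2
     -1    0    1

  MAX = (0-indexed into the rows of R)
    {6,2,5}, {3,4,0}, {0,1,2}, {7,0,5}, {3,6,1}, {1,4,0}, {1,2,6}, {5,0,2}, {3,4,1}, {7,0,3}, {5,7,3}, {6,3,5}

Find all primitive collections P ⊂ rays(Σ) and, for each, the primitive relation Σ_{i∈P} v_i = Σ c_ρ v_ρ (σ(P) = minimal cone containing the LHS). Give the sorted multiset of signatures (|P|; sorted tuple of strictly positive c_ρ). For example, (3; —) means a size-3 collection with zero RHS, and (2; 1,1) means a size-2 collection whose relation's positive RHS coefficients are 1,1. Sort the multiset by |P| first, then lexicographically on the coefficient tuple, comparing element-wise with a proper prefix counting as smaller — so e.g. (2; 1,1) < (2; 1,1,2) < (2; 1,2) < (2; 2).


Σ has 12 primitive collections:

  • {0,6}:  v_{0} + v_{6} = 0  →  sig = (2; —)
  • {1,5}:  v_{1} + v_{5} = 0  →  sig = (2; —)
  • {2,3}:  v_{2} + v_{3} = 0  →  sig = (2; —)
  • {1,7}:  v_{1} + v_{7} = v_{0} + v_{3}  →  sig = (2; 1,1)
  • {2,4}:  v_{2} + v_{4} = v_{0} + v_{1}  →  sig = (2; 1,1)
  • {2,7}:  v_{2} + v_{7} = v_{0} + v_{5}  →  sig = (2; 1,1)
  • {4,5}:  v_{4} + v_{5} = v_{0} + v_{3}  →  sig = (2; 1,1)
  • {4,6}:  v_{4} + v_{6} = v_{1} + v_{3}  →  sig = (2; 1,1)
  • {6,7}:  v_{6} + v_{7} = v_{3} + v_{5}  →  sig = (2; 1,1)
  • {4,7}:  v_{4} + v_{7} = 2·v_{0} + 2·v_{3}  →  sig = (2; 2,2)
  • {0,1,3}:  v_{0} + v_{1} + v_{3} = v_{4}  →  sig = (3; 1)
  • {0,3,5}:  v_{0} + v_{3} + v_{5} = v_{7}  →  sig = (3; 1)

Signatures (|P|; sorted positive RHS coefficients), sorted:
    (2; —)
    (2; —)
    (2; —)
    (2; 1,1)
    (2; 1,1)
    (2; 1,1)
    (2; 1,1)
    (2; 1,1)
    (2; 1,1)
    (2; 2,2)
    (3; 1)
    (3; 1)


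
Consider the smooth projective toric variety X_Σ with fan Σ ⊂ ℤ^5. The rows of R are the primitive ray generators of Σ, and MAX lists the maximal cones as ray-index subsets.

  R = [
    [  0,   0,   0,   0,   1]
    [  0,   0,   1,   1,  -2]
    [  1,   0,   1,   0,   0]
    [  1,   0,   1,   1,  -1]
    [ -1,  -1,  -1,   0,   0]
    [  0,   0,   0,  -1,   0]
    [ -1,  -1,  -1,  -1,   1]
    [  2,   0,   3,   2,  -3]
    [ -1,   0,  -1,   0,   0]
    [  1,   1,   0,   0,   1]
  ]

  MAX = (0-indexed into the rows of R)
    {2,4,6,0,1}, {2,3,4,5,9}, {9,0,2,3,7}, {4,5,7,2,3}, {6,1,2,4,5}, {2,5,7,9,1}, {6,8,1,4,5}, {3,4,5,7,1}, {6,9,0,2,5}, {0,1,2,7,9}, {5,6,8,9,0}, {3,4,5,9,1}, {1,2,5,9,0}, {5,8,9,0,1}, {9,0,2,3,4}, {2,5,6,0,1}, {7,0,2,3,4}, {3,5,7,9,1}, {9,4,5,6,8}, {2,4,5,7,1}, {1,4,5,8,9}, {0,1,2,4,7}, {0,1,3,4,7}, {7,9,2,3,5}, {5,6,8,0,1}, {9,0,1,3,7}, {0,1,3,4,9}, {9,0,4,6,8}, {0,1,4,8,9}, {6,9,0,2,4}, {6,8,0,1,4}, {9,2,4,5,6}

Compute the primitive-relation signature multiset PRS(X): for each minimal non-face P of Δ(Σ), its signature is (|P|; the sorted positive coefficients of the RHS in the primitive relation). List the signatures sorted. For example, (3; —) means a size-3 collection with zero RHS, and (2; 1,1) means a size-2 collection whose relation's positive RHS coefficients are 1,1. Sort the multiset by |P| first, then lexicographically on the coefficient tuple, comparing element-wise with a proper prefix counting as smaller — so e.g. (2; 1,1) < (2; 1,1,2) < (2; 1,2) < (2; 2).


Minimal non-faces — 12 found among 10 rays, 32 max cones:

  • {2,8}:  v_{2} + v_{8} = 0  ⟹  sig = (2; —)
  • {3,6}:  v_{3} + v_{6} = v_{2} + v_{4}  ⟹  sig = (2; 1,1)
  • {7,8}:  v_{7} + v_{8} = v_{1} + v_{3}  ⟹  sig = (2; 1,1)
  • {3,8}:  v_{3} + v_{8} = v_{1} + v_{4} + v_{9}  ⟹  sig = (2; 1,1,1)
  • {6,7}:  v_{6} + v_{7} = v_{1} + 2·v_{2} + v_{4}  ⟹  sig = (2; 1,1,2)
  • {1,6,9}:  v_{1} + v_{6} + v_{9} = 0  ⟹  sig = (3; —)
  • {0,3,5}:  v_{0} + v_{3} + v_{5} = v_{2}  ⟹  sig = (3; 1)
  • {0,4,5}:  v_{0} + v_{4} + v_{5} = v_{6}  ⟹  sig = (3; 1)
  • {1,2,3}:  v_{1} + v_{2} + v_{3} = v_{7}  ⟹  sig = (3; 1)
  • {0,5,7}:  v_{0} + v_{5} + v_{7} = v_{1} + 2·v_{2}  ⟹  sig = (3; 1,2)
  • {4,7,9}:  v_{4} + v_{7} + v_{9} = 2·v_{3}  ⟹  sig = (3; 2)
  • {1,2,4,9}:  v_{1} + v_{2} + v_{4} + v_{9} = v_{3}  ⟹  sig = (4; 1)

Sorted signature multiset PRS(X):
    |P|=2: 5 collections, coeffs (), (1,1), (1,1), (1,1,1), (1,1,2)
    |P|=3: 6 collections, coeffs (), (1), (1), (1), (1,2), (2)
    |P|=4: 1 collection, coeffs (1)


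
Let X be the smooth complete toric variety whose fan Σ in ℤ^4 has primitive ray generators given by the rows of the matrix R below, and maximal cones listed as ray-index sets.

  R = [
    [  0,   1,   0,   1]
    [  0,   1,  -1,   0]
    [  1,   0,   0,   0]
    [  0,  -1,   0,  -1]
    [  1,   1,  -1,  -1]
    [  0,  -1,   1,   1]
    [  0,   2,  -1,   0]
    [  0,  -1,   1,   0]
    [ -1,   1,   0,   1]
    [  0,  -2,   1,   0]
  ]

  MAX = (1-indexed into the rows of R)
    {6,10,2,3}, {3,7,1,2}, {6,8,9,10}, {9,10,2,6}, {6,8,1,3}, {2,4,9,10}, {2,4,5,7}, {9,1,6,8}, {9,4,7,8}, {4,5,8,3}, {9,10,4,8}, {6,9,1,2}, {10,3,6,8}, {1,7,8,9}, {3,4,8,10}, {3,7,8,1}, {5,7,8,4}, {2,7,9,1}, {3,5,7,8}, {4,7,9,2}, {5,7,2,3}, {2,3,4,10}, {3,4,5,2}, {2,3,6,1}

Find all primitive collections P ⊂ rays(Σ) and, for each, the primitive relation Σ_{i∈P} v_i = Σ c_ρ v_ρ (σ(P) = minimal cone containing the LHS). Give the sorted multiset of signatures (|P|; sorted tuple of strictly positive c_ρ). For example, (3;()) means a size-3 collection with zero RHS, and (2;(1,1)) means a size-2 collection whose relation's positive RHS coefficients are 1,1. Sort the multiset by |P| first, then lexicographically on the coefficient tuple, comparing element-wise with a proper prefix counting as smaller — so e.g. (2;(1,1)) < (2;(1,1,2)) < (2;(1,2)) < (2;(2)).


Minimal non-faces — 12 found among 10 rays, 24 max cones:

  P={1,4}:  v_{1} + v_{4} = 0  →  sig = (2;())
  P={2,8}:  v_{2} + v_{8} = 0  →  sig = (2;())
  P={7,10}:  v_{7} + v_{10} = 0  →  sig = (2;())
  P={1,10}:  v_{1} + v_{10} = v_{6}  →  sig = (2;(1))
  P={3,9}:  v_{3} + v_{9} = v_{1}  →  sig = (2;(1))
  P={4,6}:  v_{4} + v_{6} = v_{10}  →  sig = (2;(1))
  P={5,6}:  v_{5} + v_{6} = v_{3}  →  sig = (2;(1))
  P={5,9}:  v_{5} + v_{9} = v_{7}  →  sig = (2;(1))
  P={6,7}:  v_{6} + v_{7} = v_{1}  →  sig = (2;(1))
  P={1,5}:  v_{1} + v_{5} = v_{3} + v_{7}  →  sig = (2;(1,1))
  P={5,10}:  v_{5} + v_{10} = v_{3} + v_{4}  →  sig = (2;(1,1))
  P={3,4,7}:  v_{3} + v_{4} + v_{7} = v_{5}  →  sig = (3;(1))

Sorted signature multiset PRS(X):
    (2;())
    (2;())
    (2;())
    (2;(1))
    (2;(1))
    (2;(1))
    (2;(1))
    (2;(1))
    (2;(1))
    (2;(1,1))
    (2;(1,1))
    (3;(1))


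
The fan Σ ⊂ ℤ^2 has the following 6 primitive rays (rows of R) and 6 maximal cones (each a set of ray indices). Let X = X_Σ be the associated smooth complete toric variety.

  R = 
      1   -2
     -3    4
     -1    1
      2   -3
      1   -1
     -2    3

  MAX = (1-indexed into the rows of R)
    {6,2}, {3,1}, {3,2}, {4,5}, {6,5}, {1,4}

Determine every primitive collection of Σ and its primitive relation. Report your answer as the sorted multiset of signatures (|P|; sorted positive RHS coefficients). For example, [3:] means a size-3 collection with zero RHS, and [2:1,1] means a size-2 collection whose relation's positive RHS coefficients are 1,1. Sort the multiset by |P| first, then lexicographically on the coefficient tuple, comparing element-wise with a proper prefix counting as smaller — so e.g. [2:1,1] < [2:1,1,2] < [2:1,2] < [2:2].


Minimal non-faces — 9 found among 6 rays, 6 max cones:

  • {3,5}:  v_{3} + v_{5} = 0  ⟹  sig = [2:]
  • {4,6}:  v_{4} + v_{6} = 0  ⟹  sig = [2:]
  • {1,5}:  v_{1} + v_{5} = v_{4}  ⟹  sig = [2:1]
  • {1,6}:  v_{1} + v_{6} = v_{3}  ⟹  sig = [2:1]
  • {2,4}:  v_{2} + v_{4} = v_{3}  ⟹  sig = [2:1]
  • {2,5}:  v_{2} + v_{5} = v_{6}  ⟹  sig = [2:1]
  • {3,4}:  v_{3} + v_{4} = v_{1}  ⟹  sig = [2:1]
  • {3,6}:  v_{3} + v_{6} = v_{2}  ⟹  sig = [2:1]
  • {1,2}:  v_{1} + v_{2} = 2·v_{3}  ⟹  sig = [2:2]

Hence PRS(X_Σ) =
    |P|=2: 9 collections, coeffs (), (), (1), (1), (1), (1), (1), (1), (2)


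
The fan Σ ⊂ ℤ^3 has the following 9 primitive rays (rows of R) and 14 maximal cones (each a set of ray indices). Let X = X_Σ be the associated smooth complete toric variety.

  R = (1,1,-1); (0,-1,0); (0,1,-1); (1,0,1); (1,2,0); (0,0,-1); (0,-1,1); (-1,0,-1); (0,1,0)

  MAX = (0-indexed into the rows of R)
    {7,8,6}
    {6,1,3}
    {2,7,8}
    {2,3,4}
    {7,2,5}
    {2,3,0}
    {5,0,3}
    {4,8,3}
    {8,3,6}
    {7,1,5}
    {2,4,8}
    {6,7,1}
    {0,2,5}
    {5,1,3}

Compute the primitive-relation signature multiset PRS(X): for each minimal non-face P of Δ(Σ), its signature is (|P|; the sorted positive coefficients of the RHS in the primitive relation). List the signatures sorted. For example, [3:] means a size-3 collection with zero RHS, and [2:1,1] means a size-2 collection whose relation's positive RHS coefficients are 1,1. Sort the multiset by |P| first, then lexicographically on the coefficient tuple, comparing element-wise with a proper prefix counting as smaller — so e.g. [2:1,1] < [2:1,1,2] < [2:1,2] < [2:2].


|primitive collections| = 17. Relations:

  P={1,8}:  v_{1} + v_{8} = 0 — sig = [2:]
  P={2,6}:  v_{2} + v_{6} = 0 — sig = [2:]
  P={3,7}:  v_{3} + v_{7} = 0 — sig = [2:]
  P={1,2}:  v_{1} + v_{2} = v_{5} — sig = [2:1]
  P={5,6}:  v_{5} + v_{6} = v_{1} — sig = [2:1]
  P={5,8}:  v_{5} + v_{8} = v_{2} — sig = [2:1]
  P={0,6}:  v_{0} + v_{6} = v_{3} + v_{5} — sig = [2:1,1]
  P={0,7}:  v_{0} + v_{7} = v_{2} + v_{5} — sig = [2:1,1]
  P={1,4}:  v_{1} + v_{4} = v_{2} + v_{3} — sig = [2:1,1]
  P={4,6}:  v_{4} + v_{6} = v_{3} + v_{8} — sig = [2:1,1]
  P={4,7}:  v_{4} + v_{7} = v_{2} + v_{8} — sig = [2:1,1]
  P={0,1}:  v_{0} + v_{1} = v_{3} + 2·v_{5} — sig = [2:1,2]
  P={0,8}:  v_{0} + v_{8} = 2·v_{2} + v_{3} — sig = [2:1,2]
  P={4,5}:  v_{4} + v_{5} = 2·v_{2} + v_{3} — sig = [2:1,2]
  P={0,4}:  v_{0} + v_{4} = 3·v_{2} + 2·v_{3} — sig = [2:2,3]
  P={2,3,5}:  v_{2} + v_{3} + v_{5} = v_{0} — sig = [3:1]
  P={2,3,8}:  v_{2} + v_{3} + v_{8} = v_{4} — sig = [3:1]

so the primitive-relation signature multiset is
    |P|=2: 15 collections, coeffs (), (), (), (1), (1), (1), (1,1), (1,1), (1,1), (1,1), (1,1), (1,2), (1,2), (1,2), (2,3)
    |P|=3: 2 collections, coeffs (1), (1)


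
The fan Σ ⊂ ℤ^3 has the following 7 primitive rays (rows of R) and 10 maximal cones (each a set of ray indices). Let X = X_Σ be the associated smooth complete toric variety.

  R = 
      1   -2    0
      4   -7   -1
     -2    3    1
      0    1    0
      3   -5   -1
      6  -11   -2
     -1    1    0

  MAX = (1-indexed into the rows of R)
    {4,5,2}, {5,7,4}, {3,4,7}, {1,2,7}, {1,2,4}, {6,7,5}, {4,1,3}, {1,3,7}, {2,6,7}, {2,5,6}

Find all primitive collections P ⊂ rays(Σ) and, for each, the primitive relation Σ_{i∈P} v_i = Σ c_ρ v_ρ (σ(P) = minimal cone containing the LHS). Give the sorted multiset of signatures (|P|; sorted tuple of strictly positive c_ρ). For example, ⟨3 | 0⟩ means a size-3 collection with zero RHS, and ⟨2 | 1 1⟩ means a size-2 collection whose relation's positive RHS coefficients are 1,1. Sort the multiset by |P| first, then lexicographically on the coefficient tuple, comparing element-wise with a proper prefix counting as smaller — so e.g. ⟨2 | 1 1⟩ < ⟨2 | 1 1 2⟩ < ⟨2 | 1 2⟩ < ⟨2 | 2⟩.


|primitive collections| = 9. Relations:

  {1,5}:  v_{1} + v_{5} = v_{2}  ⇒ sig = ⟨2 | 1⟩
  {3,5}:  v_{3} + v_{5} = v_{1}  ⇒ sig = ⟨2 | 1⟩
  {3,6}:  v_{3} + v_{6} = v_{1} + v_{2} + v_{7}  ⇒ sig = ⟨2 | 1 1 1⟩
  {1,6}:  v_{1} + v_{6} = 2·v_{2} + v_{7}  ⇒ sig = ⟨2 | 1 2⟩
  {2,3}:  v_{2} + v_{3} = 2·v_{1}  ⇒ sig = ⟨2 | 2⟩
  {4,6}:  v_{4} + v_{6} = 2·v_{5}  ⇒ sig = ⟨2 | 2⟩
  {1,4,7}:  v_{1} + v_{4} + v_{7} = 0  ⇒ sig = ⟨3 | 0⟩
  {2,4,7}:  v_{2} + v_{4} + v_{7} = v_{5}  ⇒ sig = ⟨3 | 1⟩
  {2,5,7}:  v_{2} + v_{5} + v_{7} = v_{6}  ⇒ sig = ⟨3 | 1⟩

so the primitive-relation signature multiset is
    ⟨2 | 1⟩
    ⟨2 | 1⟩
    ⟨2 | 1 1 1⟩
    ⟨2 | 1 2⟩
    ⟨2 | 2⟩
    ⟨2 | 2⟩
    ⟨3 | 0⟩
    ⟨3 | 1⟩
    ⟨3 | 1⟩


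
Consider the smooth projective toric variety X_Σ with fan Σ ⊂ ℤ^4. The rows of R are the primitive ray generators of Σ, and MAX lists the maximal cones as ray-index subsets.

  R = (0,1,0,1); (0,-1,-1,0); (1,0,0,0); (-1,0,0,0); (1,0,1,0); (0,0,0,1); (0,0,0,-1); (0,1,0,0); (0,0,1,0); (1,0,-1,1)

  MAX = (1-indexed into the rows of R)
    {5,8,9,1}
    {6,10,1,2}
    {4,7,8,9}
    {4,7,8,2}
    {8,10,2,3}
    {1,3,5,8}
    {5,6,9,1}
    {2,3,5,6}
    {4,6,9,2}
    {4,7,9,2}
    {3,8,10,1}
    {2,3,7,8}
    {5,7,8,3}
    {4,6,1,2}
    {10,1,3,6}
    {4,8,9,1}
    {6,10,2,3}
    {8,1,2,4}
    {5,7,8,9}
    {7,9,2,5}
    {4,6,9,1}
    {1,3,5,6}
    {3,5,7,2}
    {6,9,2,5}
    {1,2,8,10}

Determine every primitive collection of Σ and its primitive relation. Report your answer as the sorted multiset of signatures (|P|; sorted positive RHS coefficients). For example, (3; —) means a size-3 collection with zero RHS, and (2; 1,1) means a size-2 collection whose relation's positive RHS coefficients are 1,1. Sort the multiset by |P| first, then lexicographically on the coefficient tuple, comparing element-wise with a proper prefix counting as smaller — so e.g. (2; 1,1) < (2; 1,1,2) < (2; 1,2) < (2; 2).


|primitive collections| = 15. Relations:

  P = {3,4}:  v_{3} + v_{4} = 0 — sig = (2; —)
  P = {6,7}:  v_{6} + v_{7} = 0 — sig = (2; —)
  P = {1,7}:  v_{1} + v_{7} = v_{8} — sig = (2; 1)
  P = {3,9}:  v_{3} + v_{9} = v_{5} — sig = (2; 1)
  P = {4,5}:  v_{4} + v_{5} = v_{9} — sig = (2; 1)
  P = {6,8}:  v_{6} + v_{8} = v_{1} — sig = (2; 1)
  P = {4,10}:  v_{4} + v_{10} = v_{1} + v_{2} — sig = (2; 1,1)
  P = {9,10}:  v_{9} + v_{10} = v_{3} + v_{6} — sig = (2; 1,1)
  P = {7,10}:  v_{7} + v_{10} = v_{2} + v_{3} + v_{8} — sig = (2; 1,1,1)
  P = {5,10}:  v_{5} + v_{10} = 2·v_{3} + v_{6} — sig = (2; 1,2)
  P = {2,8,9}:  v_{2} + v_{8} + v_{9} = 0 — sig = (3; —)
  P = {1,2,3}:  v_{1} + v_{2} + v_{3} = v_{10} — sig = (3; 1)
  P = {1,2,9}:  v_{1} + v_{2} + v_{9} = v_{6} — sig = (3; 1)
  P = {2,5,8}:  v_{2} + v_{5} + v_{8} = v_{3} — sig = (3; 1)
  P = {1,2,5}:  v_{1} + v_{2} + v_{5} = v_{3} + v_{6} — sig = (3; 1,1)

Hence PRS(X_Σ) =
{ (2; —) ×2,  (2; 1) ×4,  (2; 1,1) ×2,  (2; 1,1,1),  (2; 1,2),  (3; —),  (3; 1) ×3,  (3; 1,1) }


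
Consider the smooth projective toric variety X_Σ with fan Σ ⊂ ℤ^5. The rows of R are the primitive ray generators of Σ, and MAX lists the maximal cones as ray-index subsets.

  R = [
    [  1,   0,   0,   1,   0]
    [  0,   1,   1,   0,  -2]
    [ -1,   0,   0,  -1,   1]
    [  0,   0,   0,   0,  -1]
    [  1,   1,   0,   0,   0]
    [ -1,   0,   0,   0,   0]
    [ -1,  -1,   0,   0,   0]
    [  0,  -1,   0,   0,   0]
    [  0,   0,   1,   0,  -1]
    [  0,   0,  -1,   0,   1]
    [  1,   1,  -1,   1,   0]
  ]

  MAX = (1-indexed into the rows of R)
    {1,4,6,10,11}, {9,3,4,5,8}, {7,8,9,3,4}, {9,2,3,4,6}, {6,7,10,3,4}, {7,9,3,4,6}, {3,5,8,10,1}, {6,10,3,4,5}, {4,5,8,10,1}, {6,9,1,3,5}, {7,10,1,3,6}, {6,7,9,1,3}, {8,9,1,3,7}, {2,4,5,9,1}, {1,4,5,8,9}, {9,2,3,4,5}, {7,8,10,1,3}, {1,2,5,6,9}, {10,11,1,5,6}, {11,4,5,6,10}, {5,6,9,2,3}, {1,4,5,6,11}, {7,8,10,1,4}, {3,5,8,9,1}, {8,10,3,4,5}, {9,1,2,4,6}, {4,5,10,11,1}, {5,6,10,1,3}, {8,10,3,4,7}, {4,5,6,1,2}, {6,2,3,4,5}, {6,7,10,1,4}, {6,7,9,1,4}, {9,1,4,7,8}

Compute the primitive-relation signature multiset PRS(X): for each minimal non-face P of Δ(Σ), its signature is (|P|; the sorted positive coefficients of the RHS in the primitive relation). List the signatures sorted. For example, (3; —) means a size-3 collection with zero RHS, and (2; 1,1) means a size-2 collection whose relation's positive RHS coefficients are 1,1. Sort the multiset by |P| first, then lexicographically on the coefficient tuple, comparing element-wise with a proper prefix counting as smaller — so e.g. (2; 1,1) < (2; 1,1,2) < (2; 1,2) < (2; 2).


The 15 primitive collections of Σ (r=11, n=5):

  P = {5,7}:  v_{5} + v_{7} = 0  ⇒ sig = (2; —)
  P = {9,10}:  v_{9} + v_{10} = 0  ⇒ sig = (2; —)
  P = {6,8}:  v_{6} + v_{8} = v_{7}  ⇒ sig = (2; 1)
  P = {2,8}:  v_{2} + v_{8} = v_{4} + v_{9}  ⇒ sig = (2; 1,1)
  P = {2,7}:  v_{2} + v_{7} = v_{4} + v_{6} + v_{9}  ⇒ sig = (2; 1,1,1)
  P = {2,10}:  v_{2} + v_{10} = v_{4} + v_{5} + v_{6}  ⇒ sig = (2; 1,1,1)
  P = {3,11}:  v_{3} + v_{11} = v_{5} + v_{6} + v_{10}  ⇒ sig = (2; 1,1,1)
  P = {8,11}:  v_{8} + v_{11} = v_{1} + v_{4} + v_{10}  ⇒ sig = (2; 1,1,1)
  P = {7,11}:  v_{7} + v_{11} = v_{1} + v_{4} + v_{6} + v_{10}  ⇒ sig = (2; 1,1,1,1)
  P = {9,11}:  v_{9} + v_{11} = v_{1} + v_{4} + v_{5} + v_{6}  ⇒ sig = (2; 1,1,1,1)
  P = {2,11}:  v_{2} + v_{11} = v_{1} + 2·v_{4} + 2·v_{5} + 2·v_{6}  ⇒ sig = (2; 1,2,2,2)
  P = {1,3,4}:  v_{1} + v_{3} + v_{4} = 0  ⇒ sig = (3; —)
  P = {1,2,3}:  v_{1} + v_{2} + v_{3} = v_{5} + v_{6} + v_{9}  ⇒ sig = (3; 1,1,1)
  P = {4,5,6,9}:  v_{4} + v_{5} + v_{6} + v_{9} = v_{2}  ⇒ sig = (4; 1)
  P = {1,4,5,6,10}:  v_{1} + v_{4} + v_{5} + v_{6} + v_{10} = v_{11}  ⇒ sig = (5; 1)

Sorted signature multiset PRS(X):
[(2; —), (2; —), (2; 1), (2; 1,1), (2; 1,1,1), (2; 1,1,1), (2; 1,1,1), (2; 1,1,1), (2; 1,1,1,1), (2; 1,1,1,1), (2; 1,2,2,2), (3; —), (3; 1,1,1), (4; 1), (5; 1)]


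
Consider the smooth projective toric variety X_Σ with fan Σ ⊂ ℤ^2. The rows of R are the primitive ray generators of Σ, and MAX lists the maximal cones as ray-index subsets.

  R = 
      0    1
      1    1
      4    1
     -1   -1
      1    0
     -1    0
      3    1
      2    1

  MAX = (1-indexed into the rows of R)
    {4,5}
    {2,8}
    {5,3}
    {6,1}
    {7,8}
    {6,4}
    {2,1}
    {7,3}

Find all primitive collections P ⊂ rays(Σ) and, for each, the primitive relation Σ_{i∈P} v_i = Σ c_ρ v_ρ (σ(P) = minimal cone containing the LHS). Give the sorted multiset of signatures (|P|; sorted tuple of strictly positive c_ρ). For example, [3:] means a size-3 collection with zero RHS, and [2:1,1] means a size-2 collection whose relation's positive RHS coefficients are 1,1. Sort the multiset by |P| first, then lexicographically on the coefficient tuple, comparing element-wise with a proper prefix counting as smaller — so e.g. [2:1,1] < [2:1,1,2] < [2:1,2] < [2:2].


|primitive collections| = 20. Relations:

  P = {2,4}:  v_{2} + v_{4} = 0  ⟹  sig = [2:]
  P = {5,6}:  v_{5} + v_{6} = 0  ⟹  sig = [2:]
  P = {1,4}:  v_{1} + v_{4} = v_{6}  ⟹  sig = [2:1]
  P = {1,5}:  v_{1} + v_{5} = v_{2}  ⟹  sig = [2:1]
  P = {2,5}:  v_{2} + v_{5} = v_{8}  ⟹  sig = [2:1]
  P = {2,6}:  v_{2} + v_{6} = v_{1}  ⟹  sig = [2:1]
  P = {3,6}:  v_{3} + v_{6} = v_{7}  ⟹  sig = [2:1]
  P = {4,8}:  v_{4} + v_{8} = v_{5}  ⟹  sig = [2:1]
  P = {5,7}:  v_{5} + v_{7} = v_{3}  ⟹  sig = [2:1]
  P = {5,8}:  v_{5} + v_{8} = v_{7}  ⟹  sig = [2:1]
  P = {6,7}:  v_{6} + v_{7} = v_{8}  ⟹  sig = [2:1]
  P = {6,8}:  v_{6} + v_{8} = v_{2}  ⟹  sig = [2:1]
  P = {1,7}:  v_{1} + v_{7} = v_{2} + v_{8}  ⟹  sig = [2:1,1]
  P = {2,3}:  v_{2} + v_{3} = v_{7} + v_{8}  ⟹  sig = [2:1,1]
  P = {1,3}:  v_{1} + v_{3} = 2·v_{8}  ⟹  sig = [2:2]
  P = {1,8}:  v_{1} + v_{8} = 2·v_{2}  ⟹  sig = [2:2]
  P = {2,7}:  v_{2} + v_{7} = 2·v_{8}  ⟹  sig = [2:2]
  P = {3,8}:  v_{3} + v_{8} = 2·v_{7}  ⟹  sig = [2:2]
  P = {4,7}:  v_{4} + v_{7} = 2·v_{5}  ⟹  sig = [2:2]
  P = {3,4}:  v_{3} + v_{4} = 3·v_{5}  ⟹  sig = [2:3]

Signatures (|P|; sorted positive RHS coefficients), sorted:
    |P|=2: 20 collections, coeffs (), (), (1), (1), (1), (1), (1), (1), (1), (1), (1), (1), (1,1), (1,1), (2), (2), (2), (2), (2), (3)
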